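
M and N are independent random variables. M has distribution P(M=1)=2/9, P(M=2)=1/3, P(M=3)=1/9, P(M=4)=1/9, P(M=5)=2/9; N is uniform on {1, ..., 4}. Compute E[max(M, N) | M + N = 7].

9/2

P(M + N = 7) = 1/9.
Summing max(M,N)·P(x,y) over outcomes with M + N = 7 gives 1/2.
E[max(M, N) | M + N = 7] = (1/2) / (1/9) = 9/2.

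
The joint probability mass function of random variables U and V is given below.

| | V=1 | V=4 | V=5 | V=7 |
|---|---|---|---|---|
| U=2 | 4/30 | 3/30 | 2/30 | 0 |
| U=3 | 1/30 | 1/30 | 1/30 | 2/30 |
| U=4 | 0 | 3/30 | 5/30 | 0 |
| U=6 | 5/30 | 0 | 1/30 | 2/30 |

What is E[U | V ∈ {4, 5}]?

P(V ∈ {4, 5}) = 8/15.
Σ U·P over the event = 2·(3/30) + 2·(2/30) + 3·(1/30) + 3·(1/30) + 4·(3/30) + 4·(5/30) + 6·(1/30) = 9/5.
E[U | V ∈ {4, 5}] = (9/5) / (8/15) = 27/8.

27/8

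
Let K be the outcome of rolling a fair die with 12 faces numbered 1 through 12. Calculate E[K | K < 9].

Given K < 9, K is equally likely to be any of {1, 2, 3, 4, 5, 6, 7, 8}.
E[K | K < 9] = (1 + 2 + 3 + 4 + 5 + 6 + 7 + 8) / 8 = 9/2.

9/2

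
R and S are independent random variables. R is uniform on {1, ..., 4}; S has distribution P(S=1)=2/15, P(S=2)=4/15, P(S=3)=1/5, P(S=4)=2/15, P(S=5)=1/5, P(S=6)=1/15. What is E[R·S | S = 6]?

P(S = 6) = 1/15.
Summing RS·P(x,y) over outcomes with S = 6 gives 1.
E[R·S | S = 6] = (1) / (1/15) = 15.

15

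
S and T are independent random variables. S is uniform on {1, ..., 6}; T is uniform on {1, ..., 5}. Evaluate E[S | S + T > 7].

Outcomes with S + T > 7: (3,5), (4,4), (4,5), (5,3), (5,4), (5,5), (6,2), (6,3), (6,4), (6,5), each with probability 1/30.
E[S | S + T > 7] = (3 + 4 + 4 + 5 + 5 + 5 + 6 + 6 + 6 + 6) / 10 = 5.

5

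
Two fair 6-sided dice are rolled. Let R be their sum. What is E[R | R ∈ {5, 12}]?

32/5

P(R ∈ {5, 12}) = 5/36.
Σ over the event: 5·1/9 + 12·1/36 = 8/9.
E[R | R ∈ {5, 12}] = (8/9) / (5/36) = 32/5.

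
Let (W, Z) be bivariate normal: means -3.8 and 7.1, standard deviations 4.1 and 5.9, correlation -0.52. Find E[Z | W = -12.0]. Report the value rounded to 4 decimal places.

13.2360

E[Z | W=x] = μ_Z + ρ(σ_Z/σ_W)(x − μ_W) for jointly normal variables.
E[Z | W=-12.0] = 7.1 + (-0.52)·(5.9/4.1)·(-12.0 − (-3.8)) = 7.1 + (-0.74829)·(-8.2) = 13.2360.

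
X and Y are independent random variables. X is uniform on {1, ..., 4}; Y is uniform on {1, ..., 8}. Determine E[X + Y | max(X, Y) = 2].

Outcomes with max(X, Y) = 2: (1,2), (2,1), (2,2), each with probability 1/32.
E[X + Y | max(X, Y) = 2] = (3 + 3 + 4) / 3 = 10/3.

10/3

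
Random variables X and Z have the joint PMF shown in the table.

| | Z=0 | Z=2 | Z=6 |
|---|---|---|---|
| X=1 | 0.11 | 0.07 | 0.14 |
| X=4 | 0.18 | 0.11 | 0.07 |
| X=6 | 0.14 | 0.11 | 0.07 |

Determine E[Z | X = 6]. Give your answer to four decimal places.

2.0000

P(X = 6) = 0.32.
Σ Z·P over the event = 0·(0.14) + 2·(0.11) + 6·(0.07) = 0.64.
E[Z | X = 6] = (0.64) / (0.32) = 2.0000.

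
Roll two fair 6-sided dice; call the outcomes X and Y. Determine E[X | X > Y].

P(X > Y) = 5/12.
Summing X·P(x,y) over outcomes with X > Y gives 35/18.
E[X | X > Y] = (35/18) / (5/12) = 14/3.

14/3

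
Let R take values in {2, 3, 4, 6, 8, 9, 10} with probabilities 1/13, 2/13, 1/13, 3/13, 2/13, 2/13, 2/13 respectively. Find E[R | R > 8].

19/2

P(R > 8) = 4/13.
Σ over the event: 9·2/13 + 10·2/13 = 38/13.
E[R | R > 8] = (38/13) / (4/13) = 19/2.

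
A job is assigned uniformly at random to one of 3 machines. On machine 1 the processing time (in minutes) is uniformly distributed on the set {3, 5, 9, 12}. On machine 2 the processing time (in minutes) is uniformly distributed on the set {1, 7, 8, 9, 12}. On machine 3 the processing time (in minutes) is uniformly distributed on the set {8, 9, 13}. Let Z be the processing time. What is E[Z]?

493/60

E[Z | machine 1] = (3+5+9+12)/4 = 29/4.
E[Z | machine 2] = (1+7+8+9+12)/5 = 37/5.
E[Z | machine 3] = (8+9+13)/3 = 10.
E[Z] = (1/3)·(29/4) + (1/3)·(37/5) + (1/3)·(10) = 493/60.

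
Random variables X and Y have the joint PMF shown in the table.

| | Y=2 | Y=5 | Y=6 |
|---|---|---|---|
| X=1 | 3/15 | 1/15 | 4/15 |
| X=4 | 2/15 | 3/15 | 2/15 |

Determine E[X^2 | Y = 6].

P(Y = 6) = 2/5.
Summing X^2·P(X=x,Y=y) over the conditioning event gives 12/5.
E[X^2 | Y = 6] = (12/5) / (2/5) = 6.

6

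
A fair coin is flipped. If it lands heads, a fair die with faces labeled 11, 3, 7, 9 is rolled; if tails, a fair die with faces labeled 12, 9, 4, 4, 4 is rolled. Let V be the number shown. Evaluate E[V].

E[V | heads] = (11+3+7+9)/4 = 15/2.
E[V | tails] = (12+9+4+4+4)/5 = 33/5.
By the law of total expectation,
E[V] = (1/2)·(15/2) + (1/2)·(33/5) = 141/20.

141/20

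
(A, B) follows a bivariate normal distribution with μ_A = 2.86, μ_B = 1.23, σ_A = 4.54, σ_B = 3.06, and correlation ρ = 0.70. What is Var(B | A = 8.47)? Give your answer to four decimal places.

The conditional variance in a bivariate normal is σ_B²(1 − ρ²), independent of x.
Var(B | A=8.47) = (3.06)²·(1 − (0.70)²) = 9.3636·0.51 = 4.7754.

4.7754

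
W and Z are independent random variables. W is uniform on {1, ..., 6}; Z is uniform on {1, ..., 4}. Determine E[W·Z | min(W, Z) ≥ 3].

63/4

Outcomes with min(W, Z) ≥ 3: (3,3), (3,4), (4,3), (4,4), (5,3), (5,4), (6,3), (6,4), each with probability 1/24.
E[W·Z | min(W, Z) ≥ 3] = (9 + 12 + 12 + 16 + 15 + 20 + 18 + 24) / 8 = 63/4.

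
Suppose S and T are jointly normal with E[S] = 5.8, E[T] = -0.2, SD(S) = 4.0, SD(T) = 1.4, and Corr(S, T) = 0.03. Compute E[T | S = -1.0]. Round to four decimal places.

The regression of T on S has slope ρ·σ_T/σ_S and passes through (μ_S, μ_T).
E[T | S=-1.0] = -0.2 + (0.03)·(1.4/4.0)·(-1.0 − (5.8)) = -0.2 + (0.0105)·(-6.8) = -0.2714.

-0.2714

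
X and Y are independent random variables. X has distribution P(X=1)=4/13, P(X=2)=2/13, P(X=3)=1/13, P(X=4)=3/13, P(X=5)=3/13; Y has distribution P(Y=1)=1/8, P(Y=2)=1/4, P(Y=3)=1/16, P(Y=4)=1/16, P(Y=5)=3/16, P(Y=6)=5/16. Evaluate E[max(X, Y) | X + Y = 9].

P(X + Y = 9) = 17/208.
Summing max(X,Y)·P(x,y) over outcomes with X + Y = 9 gives 45/104.
E[max(X, Y) | X + Y = 9] = (45/104) / (17/208) = 90/17.

90/17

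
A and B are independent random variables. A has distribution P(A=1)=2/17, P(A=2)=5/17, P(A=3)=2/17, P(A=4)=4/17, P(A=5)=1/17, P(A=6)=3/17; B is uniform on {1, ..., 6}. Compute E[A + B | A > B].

P(A > B) = 20/51.
Summing (A+B)·P(x,y) over outcomes with A > B gives 45/17.
E[A + B | A > B] = (45/17) / (20/51) = 27/4.

27/4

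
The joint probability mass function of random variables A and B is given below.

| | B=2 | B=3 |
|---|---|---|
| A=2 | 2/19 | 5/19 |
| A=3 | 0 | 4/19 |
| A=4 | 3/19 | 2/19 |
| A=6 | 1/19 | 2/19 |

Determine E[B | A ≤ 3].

P(A ≤ 3) = 11/19.
Σ B·P over the event = 2·(2/19) + 3·(5/19) + 3·(4/19) = 31/19.
E[B | A ≤ 3] = (31/19) / (11/19) = 31/11.

31/11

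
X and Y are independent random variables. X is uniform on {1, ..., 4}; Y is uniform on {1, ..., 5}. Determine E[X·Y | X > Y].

35/6

Outcomes with X > Y: (2,1), (3,1), (3,2), (4,1), (4,2), (4,3), each with probability 1/20.
E[X·Y | X > Y] = (2 + 3 + 6 + 4 + 8 + 12) / 6 = 35/6.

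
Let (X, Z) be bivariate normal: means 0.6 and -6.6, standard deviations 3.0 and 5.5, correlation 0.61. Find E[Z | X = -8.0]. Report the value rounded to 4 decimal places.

E[Z | X=x] = μ_Z + ρ(σ_Z/σ_X)(x − μ_X) for jointly normal variables.
E[Z | X=-8.0] = -6.6 + (0.61)·(5.5/3.0)·(-8.0 − (0.6)) = -6.6 + (1.118333)·(-8.6) = -16.2177.

-16.2177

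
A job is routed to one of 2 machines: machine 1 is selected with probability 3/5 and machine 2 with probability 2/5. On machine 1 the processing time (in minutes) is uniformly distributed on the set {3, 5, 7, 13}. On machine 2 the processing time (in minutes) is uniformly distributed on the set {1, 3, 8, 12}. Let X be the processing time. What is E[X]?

E[X | machine 1] = (3+5+7+13)/4 = 7.
E[X | machine 2] = (1+3+8+12)/4 = 6.
E[X] = (3/5)·(7) + (2/5)·(6) = 33/5.

33/5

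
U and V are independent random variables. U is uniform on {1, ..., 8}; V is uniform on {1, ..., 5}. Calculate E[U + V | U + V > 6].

P(U + V > 6) = 5/8.
Summing (U+V)·P(x,y) over outcomes with U + V > 6 gives 23/4.
E[U + V | U + V > 6] = (23/4) / (5/8) = 46/5.

46/5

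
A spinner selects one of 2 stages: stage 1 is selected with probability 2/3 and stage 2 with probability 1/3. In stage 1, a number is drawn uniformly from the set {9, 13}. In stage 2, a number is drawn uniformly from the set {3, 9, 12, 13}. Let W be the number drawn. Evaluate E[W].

125/12

E[W | stage 1] = (9+13)/2 = 11.
E[W | stage 2] = (3+9+12+13)/4 = 37/4.
E[W] = (2/3)·(11) + (1/3)·(37/4) = 125/12.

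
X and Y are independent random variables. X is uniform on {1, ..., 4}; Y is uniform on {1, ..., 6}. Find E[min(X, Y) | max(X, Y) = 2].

4/3

Outcomes with max(X, Y) = 2: (1,2), (2,1), (2,2), each with probability 1/24.
E[min(X, Y) | max(X, Y) = 2] = (1 + 1 + 2) / 3 = 4/3.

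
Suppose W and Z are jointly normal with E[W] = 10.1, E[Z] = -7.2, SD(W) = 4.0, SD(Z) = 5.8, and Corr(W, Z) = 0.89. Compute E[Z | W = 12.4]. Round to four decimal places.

-4.2319

The regression of Z on W has slope ρ·σ_Z/σ_W and passes through (μ_W, μ_Z).
E[Z | W=12.4] = -7.2 + (0.89)·(5.8/4.0)·(12.4 − (10.1)) = -7.2 + (1.2905)·(2.3) = -4.2319.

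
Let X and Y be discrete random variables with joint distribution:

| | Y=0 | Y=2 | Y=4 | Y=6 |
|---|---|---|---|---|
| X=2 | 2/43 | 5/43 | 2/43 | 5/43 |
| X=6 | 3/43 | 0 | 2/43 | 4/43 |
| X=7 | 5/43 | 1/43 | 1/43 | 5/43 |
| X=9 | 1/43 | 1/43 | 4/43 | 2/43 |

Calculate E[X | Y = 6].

P(Y = 6) = 16/43.
Σ X·P over the event = 2·(5/43) + 6·(4/43) + 7·(5/43) + 9·(2/43) = 87/43.
E[X | Y = 6] = (87/43) / (16/43) = 87/16.

87/16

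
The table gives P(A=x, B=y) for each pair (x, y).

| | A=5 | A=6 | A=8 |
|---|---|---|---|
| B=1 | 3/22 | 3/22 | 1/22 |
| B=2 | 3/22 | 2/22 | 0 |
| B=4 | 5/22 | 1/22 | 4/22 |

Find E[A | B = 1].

41/7

P(B = 1) = 7/22.
Σ A·P over the event = 5·(3/22) + 6·(3/22) + 8·(1/22) = 41/22.
E[A | B = 1] = (41/22) / (7/22) = 41/7.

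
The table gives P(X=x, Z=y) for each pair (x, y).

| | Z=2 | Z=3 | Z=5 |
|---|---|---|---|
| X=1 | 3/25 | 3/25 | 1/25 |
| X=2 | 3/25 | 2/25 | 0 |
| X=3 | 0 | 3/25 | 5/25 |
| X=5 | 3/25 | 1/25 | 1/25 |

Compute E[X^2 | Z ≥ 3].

P(Z ≥ 3) = 16/25.
Summing X^2·P(X=x,Z=y) over the conditioning event gives 134/25.
E[X^2 | Z ≥ 3] = (134/25) / (16/25) = 67/8.

67/8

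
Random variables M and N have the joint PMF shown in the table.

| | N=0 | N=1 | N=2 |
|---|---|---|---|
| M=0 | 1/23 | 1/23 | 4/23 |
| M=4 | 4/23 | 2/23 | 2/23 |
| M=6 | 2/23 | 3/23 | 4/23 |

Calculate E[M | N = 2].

16/5

P(N = 2) = 10/23.
Σ M·P over the event = 0·(4/23) + 4·(2/23) + 6·(4/23) = 32/23.
E[M | N = 2] = (32/23) / (10/23) = 16/5.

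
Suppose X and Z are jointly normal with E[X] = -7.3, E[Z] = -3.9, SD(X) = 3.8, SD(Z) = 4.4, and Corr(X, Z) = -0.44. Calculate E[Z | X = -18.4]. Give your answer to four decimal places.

1.7552

E[Z | X=x] = μ_Z + ρ(σ_Z/σ_X)(x − μ_X) for jointly normal variables.
E[Z | X=-18.4] = -3.9 + (-0.44)·(4.4/3.8)·(-18.4 − (-7.3)) = -3.9 + (-0.509474)·(-11.1) = 1.7552.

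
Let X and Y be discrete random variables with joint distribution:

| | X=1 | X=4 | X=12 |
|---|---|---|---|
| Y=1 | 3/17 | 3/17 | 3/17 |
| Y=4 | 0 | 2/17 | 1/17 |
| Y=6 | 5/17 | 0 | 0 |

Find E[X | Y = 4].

20/3

P(Y = 4) = 3/17.
Σ X·P over the event = 4·(2/17) + 12·(1/17) = 20/17.
E[X | Y = 4] = (20/17) / (3/17) = 20/3.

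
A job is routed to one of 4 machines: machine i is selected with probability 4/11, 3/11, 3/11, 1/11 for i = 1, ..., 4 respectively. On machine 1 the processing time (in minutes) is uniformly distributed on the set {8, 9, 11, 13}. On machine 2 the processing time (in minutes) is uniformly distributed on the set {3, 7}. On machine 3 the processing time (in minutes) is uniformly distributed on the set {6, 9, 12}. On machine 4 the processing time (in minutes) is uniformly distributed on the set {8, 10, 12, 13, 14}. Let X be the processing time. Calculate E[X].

472/55

E[X | machine 1] = (8+9+11+13)/4 = 41/4.
E[X | machine 2] = (3+7)/2 = 5.
E[X | machine 3] = (6+9+12)/3 = 9.
E[X | machine 4] = (8+10+12+13+14)/5 = 57/5.
By the law of total expectation,
E[X] = (4/11)·(41/4) + (3/11)·(5) + (3/11)·(9) + (1/11)·(57/5) = 472/55.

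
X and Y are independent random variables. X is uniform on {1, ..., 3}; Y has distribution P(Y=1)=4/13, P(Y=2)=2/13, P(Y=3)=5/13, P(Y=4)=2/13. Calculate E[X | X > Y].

P(X > Y) = 10/39.
Summing X·P(x,y) over outcomes with X > Y gives 2/3.
E[X | X > Y] = (2/3) / (10/39) = 13/5.

13/5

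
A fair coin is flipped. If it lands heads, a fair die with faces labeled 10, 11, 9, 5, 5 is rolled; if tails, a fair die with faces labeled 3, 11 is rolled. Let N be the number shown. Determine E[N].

15/2

E[N | heads] = (10+11+9+5+5)/5 = 8.
E[N | tails] = (3+11)/2 = 7.
E[N] = (1/2)·(8) + (1/2)·(7) = 15/2.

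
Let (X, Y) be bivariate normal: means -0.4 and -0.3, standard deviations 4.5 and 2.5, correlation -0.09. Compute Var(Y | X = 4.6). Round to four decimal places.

The conditional variance in a bivariate normal is σ_Y²(1 − ρ²), independent of x.
Var(Y | X=4.6) = (2.5)²·(1 − (-0.09)²) = 6.25·0.9919 = 6.1994.

6.1994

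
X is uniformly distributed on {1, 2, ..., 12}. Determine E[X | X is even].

7

Given X is even, X is equally likely to be any of {2, 4, 6, 8, 10, 12}.
E[X | X is even] = (2 + 4 + 6 + 8 + 10 + 12) / 6 = 7.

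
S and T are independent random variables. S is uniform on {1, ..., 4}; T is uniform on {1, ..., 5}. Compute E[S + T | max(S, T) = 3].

P(max(S, T) = 3) = 1/4.
Summing (S+T)·P(x,y) over outcomes with max(S, T) = 3 gives 6/5.
E[S + T | max(S, T) = 3] = (6/5) / (1/4) = 24/5.

24/5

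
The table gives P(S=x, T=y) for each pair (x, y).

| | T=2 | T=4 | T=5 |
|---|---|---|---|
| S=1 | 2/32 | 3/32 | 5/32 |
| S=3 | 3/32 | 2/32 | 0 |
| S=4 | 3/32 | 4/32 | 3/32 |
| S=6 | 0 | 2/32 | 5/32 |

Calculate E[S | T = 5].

P(T = 5) = 13/32.
Σ S·P over the event = 1·(5/32) + 4·(3/32) + 6·(5/32) = 47/32.
E[S | T = 5] = (47/32) / (13/32) = 47/13.

47/13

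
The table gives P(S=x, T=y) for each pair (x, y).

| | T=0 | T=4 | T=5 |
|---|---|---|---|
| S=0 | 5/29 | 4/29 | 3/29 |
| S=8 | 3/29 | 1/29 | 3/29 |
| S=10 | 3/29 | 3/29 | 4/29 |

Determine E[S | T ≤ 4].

92/19

P(T ≤ 4) = 19/29.
Σ S·P over the event = 0·(5/29) + 0·(4/29) + 8·(3/29) + 8·(1/29) + 10·(3/29) + 10·(3/29) = 92/29.
E[S | T ≤ 4] = (92/29) / (19/29) = 92/19.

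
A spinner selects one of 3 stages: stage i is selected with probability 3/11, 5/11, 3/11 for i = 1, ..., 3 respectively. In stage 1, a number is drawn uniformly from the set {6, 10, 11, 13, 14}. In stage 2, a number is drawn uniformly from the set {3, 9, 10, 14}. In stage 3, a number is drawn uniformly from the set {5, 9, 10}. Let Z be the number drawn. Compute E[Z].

507/55

E[Z | stage 1] = (6+10+11+13+14)/5 = 54/5.
E[Z | stage 2] = (3+9+10+14)/4 = 9.
E[Z | stage 3] = (5+9+10)/3 = 8.
E[Z] = (3/11)·(54/5) + (5/11)·(9) + (3/11)·(8) = 507/55.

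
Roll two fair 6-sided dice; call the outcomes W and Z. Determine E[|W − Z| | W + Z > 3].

P(W + Z > 3) = 11/12.
Summing |W−Z|·P(x,y) over outcomes with W + Z > 3 gives 17/9.
E[|W − Z| | W + Z > 3] = (17/9) / (11/12) = 68/33.

68/33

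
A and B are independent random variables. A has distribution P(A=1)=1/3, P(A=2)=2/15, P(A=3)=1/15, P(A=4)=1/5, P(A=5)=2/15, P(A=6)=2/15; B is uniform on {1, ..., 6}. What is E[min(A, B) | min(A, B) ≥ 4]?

P(min(A, B) ≥ 4) = 7/30.
Summing min(A,B)·P(x,y) over outcomes with min(A, B) ≥ 4 gives 47/45.
E[min(A, B) | min(A, B) ≥ 4] = (47/45) / (7/30) = 94/21.

94/21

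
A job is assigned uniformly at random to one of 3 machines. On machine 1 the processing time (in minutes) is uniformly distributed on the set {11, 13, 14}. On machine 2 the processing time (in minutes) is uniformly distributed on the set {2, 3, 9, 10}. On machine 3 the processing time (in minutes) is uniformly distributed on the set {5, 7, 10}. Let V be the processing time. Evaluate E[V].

26/3

E[V | machine 1] = (11+13+14)/3 = 38/3.
E[V | machine 2] = (2+3+9+10)/4 = 6.
E[V | machine 3] = (5+7+10)/3 = 22/3.
By the law of total expectation,
E[V] = (1/3)·(38/3) + (1/3)·(6) + (1/3)·(22/3) = 26/3.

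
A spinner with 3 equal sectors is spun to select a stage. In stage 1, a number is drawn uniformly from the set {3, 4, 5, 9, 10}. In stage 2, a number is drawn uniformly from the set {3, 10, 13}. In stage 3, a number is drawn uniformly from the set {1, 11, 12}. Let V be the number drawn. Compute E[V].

E[V | stage 1] = (3+4+5+9+10)/5 = 31/5.
E[V | stage 2] = (3+10+13)/3 = 26/3.
E[V | stage 3] = (1+11+12)/3 = 8.
By the law of total expectation,
E[V] = (1/3)·(31/5) + (1/3)·(26/3) + (1/3)·(8) = 343/45.

343/45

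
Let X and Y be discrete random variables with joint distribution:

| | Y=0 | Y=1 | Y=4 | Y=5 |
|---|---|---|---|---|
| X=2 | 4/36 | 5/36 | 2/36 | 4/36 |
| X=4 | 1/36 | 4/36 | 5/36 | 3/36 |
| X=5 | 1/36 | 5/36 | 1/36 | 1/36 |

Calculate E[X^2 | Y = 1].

P(Y = 1) = 7/18.
Summing X^2·P(X=x,Y=y) over the conditioning event gives 209/36.
E[X^2 | Y = 1] = (209/36) / (7/18) = 209/14.

209/14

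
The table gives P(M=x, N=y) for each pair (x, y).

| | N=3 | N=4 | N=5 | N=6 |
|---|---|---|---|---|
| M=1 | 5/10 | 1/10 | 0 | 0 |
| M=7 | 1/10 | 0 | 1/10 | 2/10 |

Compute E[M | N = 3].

2

P(N = 3) = 3/5.
Σ M·P over the event = 1·(5/10) + 7·(1/10) = 6/5.
E[M | N = 3] = (6/5) / (3/5) = 2.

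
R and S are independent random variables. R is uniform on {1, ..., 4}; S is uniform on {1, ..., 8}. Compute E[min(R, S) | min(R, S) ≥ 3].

P(min(R, S) ≥ 3) = 3/8.
Summing min(R,S)·P(x,y) over outcomes with min(R, S) ≥ 3 gives 41/32.
E[min(R, S) | min(R, S) ≥ 3] = (41/32) / (3/8) = 41/12.

41/12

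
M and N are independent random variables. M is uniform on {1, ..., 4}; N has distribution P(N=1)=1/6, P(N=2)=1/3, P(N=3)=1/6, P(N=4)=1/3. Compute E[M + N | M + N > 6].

P(M + N > 6) = 5/24.
Summing (M+N)·P(x,y) over outcomes with M + N > 6 gives 37/24.
E[M + N | M + N > 6] = (37/24) / (5/24) = 37/5.

37/5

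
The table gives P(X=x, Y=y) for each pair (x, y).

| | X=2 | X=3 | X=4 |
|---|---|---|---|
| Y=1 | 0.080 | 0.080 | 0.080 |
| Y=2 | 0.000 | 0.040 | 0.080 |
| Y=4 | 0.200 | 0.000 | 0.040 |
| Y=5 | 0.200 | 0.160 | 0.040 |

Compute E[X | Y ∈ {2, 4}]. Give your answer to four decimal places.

P(Y ∈ {2, 4}) = 0.360.
Summing X·P(X=x,Y=y) over the conditioning event gives 1.000.
E[X | Y ∈ {2, 4}] = (1.000) / (0.360) = 2.7778.

2.7778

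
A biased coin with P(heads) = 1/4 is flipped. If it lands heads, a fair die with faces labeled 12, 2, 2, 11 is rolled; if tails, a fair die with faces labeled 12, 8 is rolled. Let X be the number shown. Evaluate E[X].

147/16

E[X | heads] = (12+2+2+11)/4 = 27/4.
E[X | tails] = (12+8)/2 = 10.
By the law of total expectation,
E[X] = (1/4)·(27/4) + (3/4)·(10) = 147/16.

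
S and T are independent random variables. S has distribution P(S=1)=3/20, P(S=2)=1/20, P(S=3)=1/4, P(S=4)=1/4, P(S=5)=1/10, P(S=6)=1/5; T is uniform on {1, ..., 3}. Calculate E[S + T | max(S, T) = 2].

P(max(S, T) = 2) = 1/12.
Summing (S+T)·P(x,y) over outcomes with max(S, T) = 2 gives 4/15.
E[S + T | max(S, T) = 2] = (4/15) / (1/12) = 16/5.

16/5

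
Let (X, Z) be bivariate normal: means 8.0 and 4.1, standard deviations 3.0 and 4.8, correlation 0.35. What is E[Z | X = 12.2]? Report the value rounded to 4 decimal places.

6.4520

For a bivariate normal, E[Z | X=x] = μ_Z + ρ·(σ_Z/σ_X)·(x − μ_X).
E[Z | X=12.2] = 4.1 + (0.35)·(4.8/3.0)·(12.2 − (8.0)) = 4.1 + (0.56)·(4.2) = 6.4520.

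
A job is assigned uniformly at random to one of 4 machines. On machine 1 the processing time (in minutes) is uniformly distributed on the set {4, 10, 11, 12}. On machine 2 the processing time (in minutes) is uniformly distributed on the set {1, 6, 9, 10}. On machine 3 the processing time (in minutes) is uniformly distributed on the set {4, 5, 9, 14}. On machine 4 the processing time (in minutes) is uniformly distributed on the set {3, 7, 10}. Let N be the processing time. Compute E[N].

E[N | machine 1] = (4+10+11+12)/4 = 37/4.
E[N | machine 2] = (1+6+9+10)/4 = 13/2.
E[N | machine 3] = (4+5+9+14)/4 = 8.
E[N | machine 4] = (3+7+10)/3 = 20/3.
By the law of total expectation,
E[N] = (1/4)·(37/4) + (1/4)·(13/2) + (1/4)·(8) + (1/4)·(20/3) = 365/48.

365/48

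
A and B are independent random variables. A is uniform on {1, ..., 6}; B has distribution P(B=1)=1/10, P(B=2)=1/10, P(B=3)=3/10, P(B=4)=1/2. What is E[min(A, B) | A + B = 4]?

6/5

P(A + B = 4) = 1/12.
Summing min(A,B)·P(x,y) over outcomes with A + B = 4 gives 1/10.
E[min(A, B) | A + B = 4] = (1/10) / (1/12) = 6/5.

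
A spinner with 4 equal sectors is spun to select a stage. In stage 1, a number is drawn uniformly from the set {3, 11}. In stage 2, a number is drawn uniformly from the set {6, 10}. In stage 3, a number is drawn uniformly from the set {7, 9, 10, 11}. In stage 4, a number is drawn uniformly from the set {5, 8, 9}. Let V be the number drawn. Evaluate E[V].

379/48

E[V | stage 1] = (3+11)/2 = 7.
E[V | stage 2] = (6+10)/2 = 8.
E[V | stage 3] = (7+9+10+11)/4 = 37/4.
E[V | stage 4] = (5+8+9)/3 = 22/3.
E[V] = (1/4)·(7) + (1/4)·(8) + (1/4)·(37/4) + (1/4)·(22/3) = 379/48.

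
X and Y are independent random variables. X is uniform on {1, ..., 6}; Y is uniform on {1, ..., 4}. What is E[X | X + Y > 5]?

P(X + Y > 5) = 7/12.
Summing X·P(x,y) over outcomes with X + Y > 5 gives 8/3.
E[X | X + Y > 5] = (8/3) / (7/12) = 32/7.

32/7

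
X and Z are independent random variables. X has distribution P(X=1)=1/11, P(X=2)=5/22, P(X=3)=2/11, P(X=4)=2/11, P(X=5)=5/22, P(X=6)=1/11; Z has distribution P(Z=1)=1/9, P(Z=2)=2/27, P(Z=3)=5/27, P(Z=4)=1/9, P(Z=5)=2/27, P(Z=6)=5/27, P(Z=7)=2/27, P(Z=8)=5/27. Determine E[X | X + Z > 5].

P(X + Z > 5) = 9/11.
Summing X·P(x,y) over outcomes with X + Z > 5 gives 205/66.
E[X | X + Z > 5] = (205/66) / (9/11) = 205/54.

205/54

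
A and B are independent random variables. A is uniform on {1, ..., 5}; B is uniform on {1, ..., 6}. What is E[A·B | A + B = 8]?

29/2

Outcomes with A + B = 8: (2,6), (3,5), (4,4), (5,3), each with probability 1/30.
E[A·B | A + B = 8] = (12 + 15 + 16 + 15) / 4 = 29/2.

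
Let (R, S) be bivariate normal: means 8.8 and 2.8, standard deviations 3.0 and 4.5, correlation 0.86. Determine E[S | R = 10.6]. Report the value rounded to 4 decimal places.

5.1220

The regression of S on R has slope ρ·σ_S/σ_R and passes through (μ_R, μ_S).
E[S | R=10.6] = 2.8 + (0.86)·(4.5/3.0)·(10.6 − (8.8)) = 2.8 + (1.29)·(1.8) = 5.1220.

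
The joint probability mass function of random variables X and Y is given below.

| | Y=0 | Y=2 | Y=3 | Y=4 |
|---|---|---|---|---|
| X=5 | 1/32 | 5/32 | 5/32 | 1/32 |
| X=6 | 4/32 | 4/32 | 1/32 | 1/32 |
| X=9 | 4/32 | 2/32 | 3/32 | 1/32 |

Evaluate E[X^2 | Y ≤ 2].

P(Y ≤ 2) = 5/8.
Σ X^2·P over the event = 25·(1/32) + 25·(5/32) + 36·(4/32) + 36·(4/32) + 81·(4/32) + 81·(2/32) = 231/8.
E[X^2 | Y ≤ 2] = (231/8) / (5/8) = 231/5.

231/5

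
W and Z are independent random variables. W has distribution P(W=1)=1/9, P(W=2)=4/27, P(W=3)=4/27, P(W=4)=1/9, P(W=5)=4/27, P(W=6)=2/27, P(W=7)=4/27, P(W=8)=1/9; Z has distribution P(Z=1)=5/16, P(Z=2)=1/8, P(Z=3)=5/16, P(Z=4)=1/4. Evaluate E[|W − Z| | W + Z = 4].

P(W + Z = 4) = 43/432.
Summing |W−Z|·P(x,y) over outcomes with W + Z = 4 gives 35/216.
E[|W − Z| | W + Z = 4] = (35/216) / (43/432) = 70/43.

70/43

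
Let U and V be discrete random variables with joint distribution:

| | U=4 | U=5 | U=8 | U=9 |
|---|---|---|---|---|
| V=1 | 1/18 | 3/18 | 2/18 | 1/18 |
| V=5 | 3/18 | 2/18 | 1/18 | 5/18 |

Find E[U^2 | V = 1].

P(V = 1) = 7/18.
Σ U^2·P over the event = 16·(1/18) + 25·(3/18) + 64·(2/18) + 81·(1/18) = 50/3.
E[U^2 | V = 1] = (50/3) / (7/18) = 300/7.

300/7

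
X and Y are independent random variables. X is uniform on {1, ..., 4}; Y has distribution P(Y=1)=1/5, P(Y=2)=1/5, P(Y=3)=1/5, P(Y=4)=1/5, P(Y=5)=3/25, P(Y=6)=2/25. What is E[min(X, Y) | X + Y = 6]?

19/9

P(X + Y = 6) = 9/50.
Summing min(X,Y)·P(x,y) over outcomes with X + Y = 6 gives 19/50.
E[min(X, Y) | X + Y = 6] = (19/50) / (9/50) = 19/9.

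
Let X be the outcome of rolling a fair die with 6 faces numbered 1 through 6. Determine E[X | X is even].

4

Given X is even, X is equally likely to be any of {2, 4, 6}.
E[X | X is even] = (2 + 4 + 6) / 3 = 4.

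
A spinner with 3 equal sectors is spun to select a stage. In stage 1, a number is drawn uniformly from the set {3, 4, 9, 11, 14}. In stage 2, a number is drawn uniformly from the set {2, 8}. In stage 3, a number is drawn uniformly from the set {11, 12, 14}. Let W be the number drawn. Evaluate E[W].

E[W | stage 1] = (3+4+9+11+14)/5 = 41/5.
E[W | stage 2] = (2+8)/2 = 5.
E[W | stage 3] = (11+12+14)/3 = 37/3.
By the law of total expectation,
E[W] = (1/3)·(41/5) + (1/3)·(5) + (1/3)·(37/3) = 383/45.

383/45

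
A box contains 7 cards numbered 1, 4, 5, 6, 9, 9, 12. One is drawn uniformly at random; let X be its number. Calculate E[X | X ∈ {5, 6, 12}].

P(X ∈ {5, 6, 12}) = 3/7.
Σ over the event: 5·1/7 + 6·1/7 + 12·1/7 = 23/7.
E[X | X ∈ {5, 6, 12}] = (23/7) / (3/7) = 23/3.

23/3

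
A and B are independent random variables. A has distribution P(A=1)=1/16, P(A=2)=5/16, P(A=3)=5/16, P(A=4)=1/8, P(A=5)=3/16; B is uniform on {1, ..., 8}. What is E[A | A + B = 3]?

11/6

P(A + B = 3) = 3/64.
Summing A·P(x,y) over outcomes with A + B = 3 gives 11/128.
E[A | A + B = 3] = (11/128) / (3/64) = 11/6.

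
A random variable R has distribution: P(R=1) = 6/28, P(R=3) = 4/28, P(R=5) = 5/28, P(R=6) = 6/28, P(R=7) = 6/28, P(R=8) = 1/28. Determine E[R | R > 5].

P(R > 5) = 13/28.
Σ over the event: 6·3/14 + 7·3/14 + 8·1/28 = 43/14.
E[R | R > 5] = (43/14) / (13/28) = 86/13.

86/13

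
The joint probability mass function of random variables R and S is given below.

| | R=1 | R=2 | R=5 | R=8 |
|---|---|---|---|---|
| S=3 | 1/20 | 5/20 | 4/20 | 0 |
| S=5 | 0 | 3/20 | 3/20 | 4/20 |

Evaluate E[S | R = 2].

15/4

P(R = 2) = 2/5.
Σ S·P over the event = 3·(5/20) + 5·(3/20) = 3/2.
E[S | R = 2] = (3/2) / (2/5) = 15/4.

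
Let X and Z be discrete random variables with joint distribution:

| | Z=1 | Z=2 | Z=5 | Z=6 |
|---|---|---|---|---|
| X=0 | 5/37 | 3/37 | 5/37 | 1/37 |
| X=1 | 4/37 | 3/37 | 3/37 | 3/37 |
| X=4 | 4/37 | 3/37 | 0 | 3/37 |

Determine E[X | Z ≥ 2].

P(Z ≥ 2) = 24/37.
Σ X·P over the event = 0·(3/37) + 0·(5/37) + 0·(1/37) + 1·(3/37) + 1·(3/37) + 1·(3/37) + 4·(3/37) + 4·(3/37) = 33/37.
E[X | Z ≥ 2] = (33/37) / (24/37) = 11/8.

11/8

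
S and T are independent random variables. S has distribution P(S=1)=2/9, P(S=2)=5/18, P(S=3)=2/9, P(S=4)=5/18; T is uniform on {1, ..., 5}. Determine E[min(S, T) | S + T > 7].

26/7

P(S + T > 7) = 7/45.
Summing min(S,T)·P(x,y) over outcomes with S + T > 7 gives 26/45.
E[min(S, T) | S + T > 7] = (26/45) / (7/45) = 26/7.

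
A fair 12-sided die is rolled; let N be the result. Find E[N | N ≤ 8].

9/2

Given N ≤ 8, N is equally likely to be any of {1, 2, 3, 4, 5, 6, 7, 8}.
E[N | N ≤ 8] = (1 + 2 + 3 + 4 + 5 + 6 + 7 + 8) / 8 = 9/2.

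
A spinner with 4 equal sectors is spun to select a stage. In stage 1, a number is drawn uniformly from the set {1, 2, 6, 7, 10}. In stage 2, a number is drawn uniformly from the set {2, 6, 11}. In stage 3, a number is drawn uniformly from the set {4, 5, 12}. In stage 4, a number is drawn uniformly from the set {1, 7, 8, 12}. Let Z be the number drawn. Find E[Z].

E[Z | stage 1] = (1+2+6+7+10)/5 = 26/5.
E[Z | stage 2] = (2+6+11)/3 = 19/3.
E[Z | stage 3] = (4+5+12)/3 = 7.
E[Z | stage 4] = (1+7+8+12)/4 = 7.
By the law of total expectation,
E[Z] = (1/4)·(26/5) + (1/4)·(19/3) + (1/4)·(7) + (1/4)·(7) = 383/60.

383/60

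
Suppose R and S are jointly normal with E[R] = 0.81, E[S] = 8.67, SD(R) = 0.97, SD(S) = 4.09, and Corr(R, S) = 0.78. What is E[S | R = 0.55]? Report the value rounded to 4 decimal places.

E[S | R=x] = μ_S + ρ(σ_S/σ_R)(x − μ_R) for jointly normal variables.
E[S | R=0.55] = 8.67 + (0.78)·(4.09/0.97)·(0.55 − (0.81)) = 8.67 + (3.2889)·(-0.26) = 7.8149.

7.8149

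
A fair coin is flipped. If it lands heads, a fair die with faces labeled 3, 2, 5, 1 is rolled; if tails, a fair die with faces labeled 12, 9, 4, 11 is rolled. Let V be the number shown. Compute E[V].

E[V | heads] = (3+2+5+1)/4 = 11/4.
E[V | tails] = (12+9+4+11)/4 = 9.
By the law of total expectation,
E[V] = (1/2)·(11/4) + (1/2)·(9) = 47/8.

47/8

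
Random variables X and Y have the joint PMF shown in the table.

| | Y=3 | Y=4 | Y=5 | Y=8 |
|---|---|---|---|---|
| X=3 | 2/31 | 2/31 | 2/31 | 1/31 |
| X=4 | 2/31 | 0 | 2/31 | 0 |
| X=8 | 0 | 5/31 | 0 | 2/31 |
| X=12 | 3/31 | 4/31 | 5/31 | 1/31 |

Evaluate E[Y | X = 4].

P(X = 4) = 4/31.
Summing Y·P(X=x,Y=y) over the conditioning event gives 16/31.
E[Y | X = 4] = (16/31) / (4/31) = 4.

4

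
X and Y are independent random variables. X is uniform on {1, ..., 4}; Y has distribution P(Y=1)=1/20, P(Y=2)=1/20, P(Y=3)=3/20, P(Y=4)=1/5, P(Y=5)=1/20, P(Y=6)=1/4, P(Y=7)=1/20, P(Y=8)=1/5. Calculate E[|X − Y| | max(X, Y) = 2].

P(max(X, Y) = 2) = 3/80.
Summing |X−Y|·P(x,y) over outcomes with max(X, Y) = 2 gives 1/40.
E[|X − Y| | max(X, Y) = 2] = (1/40) / (3/80) = 2/3.

2/3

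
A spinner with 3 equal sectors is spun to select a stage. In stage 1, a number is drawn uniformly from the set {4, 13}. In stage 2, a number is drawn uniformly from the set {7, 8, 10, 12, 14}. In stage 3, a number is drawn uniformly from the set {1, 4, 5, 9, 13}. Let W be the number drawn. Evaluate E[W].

E[W | stage 1] = (4+13)/2 = 17/2.
E[W | stage 2] = (7+8+10+12+14)/5 = 51/5.
E[W | stage 3] = (1+4+5+9+13)/5 = 32/5.
By the law of total expectation,
E[W] = (1/3)·(17/2) + (1/3)·(51/5) + (1/3)·(32/5) = 251/30.

251/30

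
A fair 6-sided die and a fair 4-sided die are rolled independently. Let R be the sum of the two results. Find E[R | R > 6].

P(R > 6) = 5/12.
Σ over the event: 7·1/6 + 8·1/8 + 9·1/12 + 10·1/24 = 10/3.
E[R | R > 6] = (10/3) / (5/12) = 8.

8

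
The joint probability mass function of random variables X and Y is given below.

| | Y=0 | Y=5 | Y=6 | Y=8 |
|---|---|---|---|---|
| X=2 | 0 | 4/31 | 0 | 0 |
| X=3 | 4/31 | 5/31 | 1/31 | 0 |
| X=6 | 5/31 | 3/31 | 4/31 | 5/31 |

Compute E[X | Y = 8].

6

P(Y = 8) = 5/31.
Σ X·P over the event = 6·(5/31) = 30/31.
E[X | Y = 8] = (30/31) / (5/31) = 6.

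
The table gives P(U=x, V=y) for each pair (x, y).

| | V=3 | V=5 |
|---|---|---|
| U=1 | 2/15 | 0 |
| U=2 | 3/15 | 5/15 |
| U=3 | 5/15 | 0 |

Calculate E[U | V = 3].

P(V = 3) = 2/3.
Σ U·P over the event = 1·(2/15) + 2·(3/15) + 3·(5/15) = 23/15.
E[U | V = 3] = (23/15) / (2/3) = 23/10.

23/10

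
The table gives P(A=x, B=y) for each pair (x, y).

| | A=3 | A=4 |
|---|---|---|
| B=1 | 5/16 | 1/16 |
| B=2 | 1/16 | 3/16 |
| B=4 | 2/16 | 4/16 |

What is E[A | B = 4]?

P(B = 4) = 3/8.
Summing A·P(A=x,B=y) over the conditioning event gives 11/8.
E[A | B = 4] = (11/8) / (3/8) = 11/3.

11/3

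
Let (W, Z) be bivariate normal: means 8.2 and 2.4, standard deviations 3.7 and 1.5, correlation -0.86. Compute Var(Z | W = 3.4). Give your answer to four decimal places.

0.5859

The conditional variance in a bivariate normal is σ_Z²(1 − ρ²), independent of x.
Var(Z | W=3.4) = (1.5)²·(1 − (-0.86)²) = 2.25·0.2604 = 0.5859.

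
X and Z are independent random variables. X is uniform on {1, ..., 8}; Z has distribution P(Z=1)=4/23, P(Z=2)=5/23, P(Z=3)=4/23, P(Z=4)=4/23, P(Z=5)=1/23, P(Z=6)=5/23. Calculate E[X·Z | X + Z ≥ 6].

2620/141

P(X + Z ≥ 6) = 141/184.
Summing XZ·P(x,y) over outcomes with X + Z ≥ 6 gives 655/46.
E[X·Z | X + Z ≥ 6] = (655/46) / (141/184) = 2620/141.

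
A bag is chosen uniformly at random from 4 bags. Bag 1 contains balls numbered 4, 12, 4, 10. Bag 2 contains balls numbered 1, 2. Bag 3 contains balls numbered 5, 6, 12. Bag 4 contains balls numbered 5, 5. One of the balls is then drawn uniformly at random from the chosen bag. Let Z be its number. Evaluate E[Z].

E[Z | bag 1] = (4+12+4+10)/4 = 15/2.
E[Z | bag 2] = (1+2)/2 = 3/2.
E[Z | bag 3] = (5+6+12)/3 = 23/3.
E[Z | bag 4] = (5+5)/2 = 5.
E[Z] = (1/4)·(15/2) + (1/4)·(3/2) + (1/4)·(23/3) + (1/4)·(5) = 65/12.

65/12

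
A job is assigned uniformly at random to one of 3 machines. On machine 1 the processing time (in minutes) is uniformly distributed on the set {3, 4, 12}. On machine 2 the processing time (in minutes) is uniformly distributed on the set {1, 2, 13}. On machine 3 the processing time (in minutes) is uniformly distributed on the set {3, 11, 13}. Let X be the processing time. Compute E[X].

62/9

E[X | machine 1] = (3+4+12)/3 = 19/3.
E[X | machine 2] = (1+2+13)/3 = 16/3.
E[X | machine 3] = (3+11+13)/3 = 9.
E[X] = (1/3)·(19/3) + (1/3)·(16/3) + (1/3)·(9) = 62/9.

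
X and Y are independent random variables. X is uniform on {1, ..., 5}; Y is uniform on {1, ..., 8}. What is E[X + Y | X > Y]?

Outcomes with X > Y: (2,1), (3,1), (3,2), (4,1), (4,2), (4,3), (5,1), (5,2), (5,3), (5,4), each with probability 1/40.
E[X + Y | X > Y] = (3 + 4 + 5 + 5 + 6 + 7 + 6 + 7 + 8 + 9) / 10 = 6.

6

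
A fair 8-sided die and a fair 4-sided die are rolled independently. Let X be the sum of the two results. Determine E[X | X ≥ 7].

80/9

P(X ≥ 7) = 9/16.
Σ over the event: 7·1/8 + 8·1/8 + 9·1/8 + 10·3/32 + 11·1/16 + 12·1/32 = 5.
E[X | X ≥ 7] = (5) / (9/16) = 80/9.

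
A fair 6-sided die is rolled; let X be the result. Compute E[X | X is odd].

3

Given X is odd, X is equally likely to be any of {1, 3, 5}.
E[X | X is odd] = (1 + 3 + 5) / 3 = 3.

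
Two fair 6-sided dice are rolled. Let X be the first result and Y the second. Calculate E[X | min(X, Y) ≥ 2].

P(min(X, Y) ≥ 2) = 25/36.
Summing X·P(x,y) over outcomes with min(X, Y) ≥ 2 gives 25/9.
E[X | min(X, Y) ≥ 2] = (25/9) / (25/36) = 4.

4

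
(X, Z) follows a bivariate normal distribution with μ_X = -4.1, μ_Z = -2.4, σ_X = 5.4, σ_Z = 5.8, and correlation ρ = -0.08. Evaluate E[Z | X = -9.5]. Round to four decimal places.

-1.9360

For a bivariate normal, E[Z | X=x] = μ_Z + ρ·(σ_Z/σ_X)·(x − μ_X).
E[Z | X=-9.5] = -2.4 + (-0.08)·(5.8/5.4)·(-9.5 − (-4.1)) = -2.4 + (-0.085926)·(-5.4) = -1.9360.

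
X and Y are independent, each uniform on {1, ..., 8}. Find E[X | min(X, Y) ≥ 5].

13/2

P(min(X, Y) ≥ 5) = 1/4.
Summing X·P(x,y) over outcomes with min(X, Y) ≥ 5 gives 13/8.
E[X | min(X, Y) ≥ 5] = (13/8) / (1/4) = 13/2.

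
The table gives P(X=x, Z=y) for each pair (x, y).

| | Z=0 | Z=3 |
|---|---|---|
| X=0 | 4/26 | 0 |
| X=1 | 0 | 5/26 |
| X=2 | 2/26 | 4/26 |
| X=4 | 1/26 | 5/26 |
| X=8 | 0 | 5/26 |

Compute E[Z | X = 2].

2

P(X = 2) = 3/13.
Σ Z·P over the event = 0·(2/26) + 3·(4/26) = 6/13.
E[Z | X = 2] = (6/13) / (3/13) = 2.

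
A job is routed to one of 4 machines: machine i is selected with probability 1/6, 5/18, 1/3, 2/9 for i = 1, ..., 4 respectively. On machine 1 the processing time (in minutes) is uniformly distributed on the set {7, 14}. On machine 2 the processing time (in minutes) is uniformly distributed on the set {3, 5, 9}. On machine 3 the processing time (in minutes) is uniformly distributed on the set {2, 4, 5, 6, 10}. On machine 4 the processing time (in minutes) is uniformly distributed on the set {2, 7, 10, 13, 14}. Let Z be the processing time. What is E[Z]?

E[Z | machine 1] = (7+14)/2 = 21/2.
E[Z | machine 2] = (3+5+9)/3 = 17/3.
E[Z | machine 3] = (2+4+5+6+10)/5 = 27/5.
E[Z | machine 4] = (2+7+10+13+14)/5 = 46/5.
E[Z] = (1/6)·(21/2) + (5/18)·(17/3) + (1/3)·(27/5) + (2/9)·(46/5) = 3871/540.

3871/540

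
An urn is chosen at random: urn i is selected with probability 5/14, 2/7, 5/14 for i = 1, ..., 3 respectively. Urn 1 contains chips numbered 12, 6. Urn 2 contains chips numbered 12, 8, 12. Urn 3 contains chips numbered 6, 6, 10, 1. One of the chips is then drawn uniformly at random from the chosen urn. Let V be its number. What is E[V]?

E[V | urn 1] = (12+6)/2 = 9.
E[V | urn 2] = (12+8+12)/3 = 32/3.
E[V | urn 3] = (6+6+10+1)/4 = 23/4.
By the law of total expectation,
E[V] = (5/14)·(9) + (2/7)·(32/3) + (5/14)·(23/4) = 1397/168.

1397/168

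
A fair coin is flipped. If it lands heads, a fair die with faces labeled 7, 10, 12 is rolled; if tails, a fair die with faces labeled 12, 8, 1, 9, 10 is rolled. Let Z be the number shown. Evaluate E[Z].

E[Z | heads] = (7+10+12)/3 = 29/3.
E[Z | tails] = (12+8+1+9+10)/5 = 8.
E[Z] = (1/2)·(29/3) + (1/2)·(8) = 53/6.

53/6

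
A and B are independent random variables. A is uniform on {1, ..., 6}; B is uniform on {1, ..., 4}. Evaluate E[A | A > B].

P(A > B) = 7/12.
Summing A·P(x,y) over outcomes with A > B gives 8/3.
E[A | A > B] = (8/3) / (7/12) = 32/7.

32/7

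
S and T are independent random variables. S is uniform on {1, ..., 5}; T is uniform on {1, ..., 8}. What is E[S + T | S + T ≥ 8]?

P(S + T ≥ 8) = 1/2.
Summing (S+T)·P(x,y) over outcomes with S + T ≥ 8 gives 39/8.
E[S + T | S + T ≥ 8] = (39/8) / (1/2) = 39/4.

39/4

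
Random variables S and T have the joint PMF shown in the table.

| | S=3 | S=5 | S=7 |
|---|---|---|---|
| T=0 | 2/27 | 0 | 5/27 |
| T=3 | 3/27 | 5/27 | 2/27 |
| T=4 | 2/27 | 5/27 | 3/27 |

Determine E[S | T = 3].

P(T = 3) = 10/27.
Σ S·P over the event = 3·(3/27) + 5·(5/27) + 7·(2/27) = 16/9.
E[S | T = 3] = (16/9) / (10/27) = 24/5.

24/5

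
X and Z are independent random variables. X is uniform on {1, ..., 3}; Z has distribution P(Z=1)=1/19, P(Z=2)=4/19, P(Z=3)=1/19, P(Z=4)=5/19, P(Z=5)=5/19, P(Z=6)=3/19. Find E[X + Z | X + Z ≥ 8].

91/11

P(X + Z ≥ 8) = 11/57.
Summing (X+Z)·P(x,y) over outcomes with X + Z ≥ 8 gives 91/57.
E[X + Z | X + Z ≥ 8] = (91/57) / (11/57) = 91/11.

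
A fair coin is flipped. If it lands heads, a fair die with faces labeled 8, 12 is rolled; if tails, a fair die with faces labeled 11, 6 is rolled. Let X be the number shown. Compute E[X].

37/4

E[X | heads] = (8+12)/2 = 10.
E[X | tails] = (11+6)/2 = 17/2.
By the law of total expectation,
E[X] = (1/2)·(10) + (1/2)·(17/2) = 37/4.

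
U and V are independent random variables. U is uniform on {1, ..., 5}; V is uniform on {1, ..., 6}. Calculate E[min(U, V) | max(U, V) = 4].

16/7

Outcomes with max(U, V) = 4: (1,4), (2,4), (3,4), (4,1), (4,2), (4,3), (4,4), each with probability 1/30.
E[min(U, V) | max(U, V) = 4] = (1 + 2 + 3 + 1 + 2 + 3 + 4) / 7 = 16/7.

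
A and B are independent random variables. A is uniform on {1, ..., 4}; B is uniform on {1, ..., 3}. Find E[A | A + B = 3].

Outcomes with A + B = 3: (1,2), (2,1), each with probability 1/12.
E[A | A + B = 3] = (1 + 2) / 2 = 3/2.

3/2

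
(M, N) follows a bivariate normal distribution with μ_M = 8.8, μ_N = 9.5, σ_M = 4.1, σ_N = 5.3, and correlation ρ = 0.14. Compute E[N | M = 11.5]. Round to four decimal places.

E[N | M=x] = μ_N + ρ(σ_N/σ_M)(x − μ_M) for jointly normal variables.
E[N | M=11.5] = 9.5 + (0.14)·(5.3/4.1)·(11.5 − (8.8)) = 9.5 + (0.18098)·(2.7) = 9.9886.

9.9886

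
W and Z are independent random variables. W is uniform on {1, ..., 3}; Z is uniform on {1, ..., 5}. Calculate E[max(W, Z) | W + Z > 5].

13/3

P(W + Z > 5) = 2/5.
Summing max(W,Z)·P(x,y) over outcomes with W + Z > 5 gives 26/15.
E[max(W, Z) | W + Z > 5] = (26/15) / (2/5) = 13/3.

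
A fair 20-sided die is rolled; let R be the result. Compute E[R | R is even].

Given R is even, R is equally likely to be any of {2, 4, 6, 8, 10, 12, 14, 16, 18, 20}.
E[R | R is even] = (2 + 4 + 6 + 8 + 10 + 12 + 14 + 16 + 18 + 20) / 10 = 11.

11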